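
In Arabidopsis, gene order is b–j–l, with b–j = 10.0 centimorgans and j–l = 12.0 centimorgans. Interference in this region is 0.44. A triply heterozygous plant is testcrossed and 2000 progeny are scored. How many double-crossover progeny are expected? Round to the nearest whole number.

Map distances give recombination frequencies of 0.100 and 0.120 for the two intervals.
With interference 0.44 (so coincidence = 0.56), expected double-crossover frequency = 0.100 × 0.120 × 0.56 = 0.00672.
Expected number = 0.00672 × 2000 = 13.44 ≈ 13.

13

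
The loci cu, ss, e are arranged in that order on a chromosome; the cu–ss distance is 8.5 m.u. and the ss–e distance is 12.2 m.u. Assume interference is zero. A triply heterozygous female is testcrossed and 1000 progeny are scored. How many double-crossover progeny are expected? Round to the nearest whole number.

Map distances give recombination frequencies of 0.085 and 0.122 for the two intervals.
With no interference, expected double-crossover frequency = 0.085 × 0.122 = 0.01037.
Expected number = 0.01037 × 1000 = 10.37 ≈ 10.

10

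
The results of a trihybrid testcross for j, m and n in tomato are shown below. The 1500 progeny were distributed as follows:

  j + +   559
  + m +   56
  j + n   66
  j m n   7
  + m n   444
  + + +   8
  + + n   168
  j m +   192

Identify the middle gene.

The two most frequent reciprocal classes, j + + and + m n, are the parental types, so the F1 was j + + / + m n.
The two rarest classes, + + + and j m n, are the double crossovers. Comparing them with the parentals, only the j allele has switched, so j is the middle locus and the order is n – j – m.

j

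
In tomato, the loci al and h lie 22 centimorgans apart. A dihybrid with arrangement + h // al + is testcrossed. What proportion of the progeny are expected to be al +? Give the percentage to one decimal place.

39.0%

A map distance of 22 centimorgans corresponds to a recombination frequency of 0.220.
The F1 is + h / al +, so al + is a parental gamete class with expected frequency (1 − r)/2 = 0.780/2 = 0.3900.
That is 0.3900 = 39.0% of the progeny.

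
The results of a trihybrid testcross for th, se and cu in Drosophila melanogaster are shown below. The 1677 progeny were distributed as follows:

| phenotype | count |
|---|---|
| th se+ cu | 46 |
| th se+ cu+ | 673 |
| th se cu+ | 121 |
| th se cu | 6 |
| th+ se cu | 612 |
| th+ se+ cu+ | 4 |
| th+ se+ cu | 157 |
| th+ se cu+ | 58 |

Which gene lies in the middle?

th

The two most frequent reciprocal classes, th+ se cu and th se+ cu+, are the parental types, so the F1 was th+ se cu / th se+ cu+.
The two rarest classes, th se cu and th+ se+ cu+, are the double crossovers. Comparing them with the parentals, only the th allele has switched, so th is the middle locus and the order is se – th – cu.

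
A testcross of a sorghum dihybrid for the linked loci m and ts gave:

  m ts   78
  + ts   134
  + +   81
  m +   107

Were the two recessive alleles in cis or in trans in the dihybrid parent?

trans

The two most frequent classes are + ts (134) and m + (107); these are the parental (non-recombinant) types.
So the F1 carried + ts on one chromosome and m + on the other — the recessive alleles are on opposite chromosomes (trans / repulsion).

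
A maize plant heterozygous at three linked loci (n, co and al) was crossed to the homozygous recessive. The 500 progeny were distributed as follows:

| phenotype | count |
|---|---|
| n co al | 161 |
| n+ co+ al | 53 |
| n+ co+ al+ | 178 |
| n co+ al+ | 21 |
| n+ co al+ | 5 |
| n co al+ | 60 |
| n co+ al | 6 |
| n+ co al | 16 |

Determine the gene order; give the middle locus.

The two most frequent reciprocal classes, n co al and n+ co+ al+, are the parental types, so the F1 was n co al / n+ co+ al+.
The two rarest classes, n co+ al and n+ co al+, are the double crossovers. Comparing them with the parentals, only the co allele has switched, so co is the middle locus and the order is al – co – n.

co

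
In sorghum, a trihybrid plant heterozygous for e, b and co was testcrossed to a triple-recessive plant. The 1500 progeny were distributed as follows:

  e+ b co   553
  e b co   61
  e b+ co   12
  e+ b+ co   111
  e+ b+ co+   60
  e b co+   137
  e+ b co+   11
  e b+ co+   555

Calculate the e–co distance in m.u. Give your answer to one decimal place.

9.6 m.u.

The two most frequent reciprocal classes, e+ b co and e b+ co+, are the parental types, so the F1 was e+ b co / e b+ co+.
The two rarest classes, e+ b co+ and e b+ co, are the double crossovers. Comparing them with the parentals, only the co allele has switched, so co is the middle locus and the order is b – co – e.
Crossovers in the co–e interval produce the single-crossover classes e b co and e+ b+ co+ (61 + 60 = 121) plus the double crossovers (23).
RF(co–e) = (121 + 23) / 1500 = 144/1500 = 0.0960 → 9.6 m.u.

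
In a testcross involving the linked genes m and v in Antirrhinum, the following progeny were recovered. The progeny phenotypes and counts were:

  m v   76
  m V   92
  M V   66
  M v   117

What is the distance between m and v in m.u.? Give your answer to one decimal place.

40.5 m.u.

The two most frequent classes, M v (117) and m V (92), are the parental types, so the F1 was M v / m V.
The recombinant classes are M V and m v: 66 + 76 = 142.
Recombination frequency = 142/351 = 0.4046 ≈ 40.5%, i.e. 40.5 m.u.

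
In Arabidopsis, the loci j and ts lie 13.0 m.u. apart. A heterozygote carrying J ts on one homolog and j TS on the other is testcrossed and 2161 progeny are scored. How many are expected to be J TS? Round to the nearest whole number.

140

A map distance of 13.0 m.u. corresponds to a recombination frequency of 0.130.
The F1 is J ts / j TS, so J TS is a recombinant gamete class with expected frequency r/2 = 0.130/2 = 0.0650.
Expected number = 0.0650 × 2161 = 140.47 ≈ 140.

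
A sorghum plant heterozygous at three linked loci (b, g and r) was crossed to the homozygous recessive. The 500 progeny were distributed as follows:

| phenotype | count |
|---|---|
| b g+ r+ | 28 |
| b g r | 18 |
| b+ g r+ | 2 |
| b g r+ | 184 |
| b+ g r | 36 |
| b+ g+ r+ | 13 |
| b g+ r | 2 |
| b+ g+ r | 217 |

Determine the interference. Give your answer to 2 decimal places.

0.16

The two most frequent reciprocal classes, b+ g+ r and b g r+, are the parental types, so the F1 was b+ g+ r / b g r+.
The two rarest classes, b g+ r and b+ g r+, are the double crossovers. Comparing them with the parentals, only the b allele has switched, so b is the middle locus and the order is g – b – r.
g–b: (64 + 4)/500 = 0.1360; b–r: (31 + 4)/500 = 0.0700.
Expected DCO frequency = 0.1360 × 0.0700 ≈ 0.00952; observed = 4/500 ≈ 0.00800.
Coefficient of coincidence = 0.00800/0.00952 ≈ 0.84; interference = 1 − 0.84 = 0.16.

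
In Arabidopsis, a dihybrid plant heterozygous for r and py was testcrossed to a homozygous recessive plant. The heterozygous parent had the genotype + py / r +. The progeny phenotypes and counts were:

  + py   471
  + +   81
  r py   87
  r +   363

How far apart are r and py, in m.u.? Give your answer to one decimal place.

16.8 m.u.

The recombinant classes are + + and r py: 81 + 87 = 168.
Recombination frequency = 168/1002 = 0.1677 ≈ 16.8%, i.e. 16.8 m.u.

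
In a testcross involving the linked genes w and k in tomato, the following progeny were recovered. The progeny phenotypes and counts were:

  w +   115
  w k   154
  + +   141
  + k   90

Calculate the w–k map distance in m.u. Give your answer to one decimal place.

41.0 m.u.

The two most frequent classes, + + (141) and w k (154), are the parental types, so the F1 was + + / w k.
The recombinant classes are + k and w +: 90 + 115 = 205.
Recombination frequency = 205/500 = 0.4100 ≈ 41.0%, i.e. 41.0 m.u.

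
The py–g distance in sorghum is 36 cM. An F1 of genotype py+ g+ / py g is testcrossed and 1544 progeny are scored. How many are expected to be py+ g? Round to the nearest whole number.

A map distance of 36 cM corresponds to a recombination frequency of 0.360.
The F1 is py+ g+ / py g, so py+ g is a recombinant gamete class with expected frequency r/2 = 0.360/2 = 0.1800.
Expected number = 0.1800 × 1544 = 277.92 ≈ 278.

278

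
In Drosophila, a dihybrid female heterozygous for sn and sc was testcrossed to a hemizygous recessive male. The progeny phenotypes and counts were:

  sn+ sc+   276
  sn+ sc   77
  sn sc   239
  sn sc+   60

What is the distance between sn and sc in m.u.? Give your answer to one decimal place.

The two most frequent classes, sn+ sc+ (276) and sn sc (239), are the parental types, so the F1 was sn+ sc+ / sn sc.
The recombinant classes are sn+ sc and sn sc+: 77 + 60 = 137.
Recombination frequency = 137/652 = 0.2101 ≈ 21.0%, i.e. 21.0 m.u.

21.0 m.u.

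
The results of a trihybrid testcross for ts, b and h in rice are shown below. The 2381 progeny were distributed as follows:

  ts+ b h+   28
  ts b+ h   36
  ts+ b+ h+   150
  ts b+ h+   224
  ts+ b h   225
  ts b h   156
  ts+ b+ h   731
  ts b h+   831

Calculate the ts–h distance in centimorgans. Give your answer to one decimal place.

15.5 centimorgans

The two most frequent reciprocal classes, ts b h+ and ts+ b+ h, are the parental types, so the F1 was ts b h+ / ts+ b+ h.
The two rarest classes, ts+ b h+ and ts b+ h, are the double crossovers. Comparing them with the parentals, only the ts allele has switched, so ts is the middle locus and the order is b – ts – h.
Crossovers in the ts–h interval produce the single-crossover classes ts b h and ts+ b+ h+ (156 + 150 = 306) plus the double crossovers (64).
RF(ts–h) = (306 + 64) / 2381 = 370/2381 = 0.1554 → 15.5 centimorgans.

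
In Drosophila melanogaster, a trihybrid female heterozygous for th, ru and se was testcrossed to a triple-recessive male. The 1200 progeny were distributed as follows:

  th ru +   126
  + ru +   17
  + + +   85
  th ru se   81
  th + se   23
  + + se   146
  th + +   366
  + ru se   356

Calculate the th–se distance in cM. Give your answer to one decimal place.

The two most frequent reciprocal classes, + ru se and th + +, are the parental types, so the F1 was + ru se / th + +.
The two rarest classes, + ru + and th + se, are the double crossovers. Comparing them with the parentals, only the se allele has switched, so se is the middle locus and the order is th – se – ru.
Crossovers in the th–se interval produce the single-crossover classes th ru se and + + + (81 + 85 = 166) plus the double crossovers (40).
RF(th–se) = (166 + 40) / 1200 = 206/1200 = 0.1717 → 17.2 cM.

17.2 cM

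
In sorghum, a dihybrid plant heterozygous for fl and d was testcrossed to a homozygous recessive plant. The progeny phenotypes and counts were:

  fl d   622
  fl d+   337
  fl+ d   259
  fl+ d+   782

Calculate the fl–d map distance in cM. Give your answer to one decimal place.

29.8 cM

The two most frequent classes, fl+ d+ (782) and fl d (622), are the parental types, so the F1 was fl+ d+ / fl d.
The recombinant classes are fl+ d and fl d+: 259 + 337 = 596.
Recombination frequency = 596/2000 = 0.2980 ≈ 29.8%, i.e. 29.8 cM.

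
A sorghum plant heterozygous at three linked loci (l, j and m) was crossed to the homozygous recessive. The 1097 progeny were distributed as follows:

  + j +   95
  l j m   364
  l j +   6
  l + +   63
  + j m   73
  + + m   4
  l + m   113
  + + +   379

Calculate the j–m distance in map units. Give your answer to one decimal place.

19.9 map units

The two most frequent reciprocal classes, + + + and l j m, are the parental types, so the F1 was + + + / l j m.
The two rarest classes, + + m and l j +, are the double crossovers. Comparing them with the parentals, only the m allele has switched, so m is the middle locus and the order is l – m – j.
Crossovers in the m–j interval produce the single-crossover classes + j + and l + m (95 + 113 = 208) plus the double crossovers (10).
RF(m–j) = (208 + 10) / 1097 = 218/1097 = 0.1987 → 19.9 map units.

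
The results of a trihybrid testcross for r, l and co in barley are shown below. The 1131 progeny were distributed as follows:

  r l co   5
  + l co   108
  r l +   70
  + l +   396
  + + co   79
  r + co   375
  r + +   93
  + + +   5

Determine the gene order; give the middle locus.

l

The two most frequent reciprocal classes, + l + and r + co, are the parental types, so the F1 was + l + / r + co.
The two rarest classes, + + + and r l co, are the double crossovers. Comparing them with the parentals, only the l allele has switched, so l is the middle locus and the order is co – l – r.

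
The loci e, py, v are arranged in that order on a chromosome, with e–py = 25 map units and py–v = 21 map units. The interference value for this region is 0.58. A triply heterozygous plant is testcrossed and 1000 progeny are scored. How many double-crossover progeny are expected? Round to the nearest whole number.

Map distances give recombination frequencies of 0.250 and 0.210 for the two intervals.
With interference 0.58 (so coincidence = 0.42), expected double-crossover frequency = 0.250 × 0.210 × 0.42 = 0.02205.
Expected number = 0.02205 × 1000 = 22.05 ≈ 22.

22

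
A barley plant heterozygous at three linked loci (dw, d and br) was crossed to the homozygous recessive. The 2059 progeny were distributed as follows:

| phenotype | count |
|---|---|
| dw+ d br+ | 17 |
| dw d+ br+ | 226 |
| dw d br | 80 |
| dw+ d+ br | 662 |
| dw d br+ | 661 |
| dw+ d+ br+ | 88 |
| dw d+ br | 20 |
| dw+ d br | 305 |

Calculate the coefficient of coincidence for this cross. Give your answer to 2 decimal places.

0.65

The two most frequent reciprocal classes, dw d br+ and dw+ d+ br, are the parental types, so the F1 was dw d br+ / dw+ d+ br.
The two rarest classes, dw+ d br+ and dw d+ br, are the double crossovers. Comparing them with the parentals, only the dw allele has switched, so dw is the middle locus and the order is br – dw – d.
br–dw: (168 + 37)/2059 = 0.0996; dw–d: (531 + 37)/2059 = 0.2759.
Expected DCO frequency = 0.0996 × 0.2759 ≈ 0.02748; observed = 37/2059 ≈ 0.01797.
Coefficient of coincidence = 0.01797/0.02748 ≈ 0.65.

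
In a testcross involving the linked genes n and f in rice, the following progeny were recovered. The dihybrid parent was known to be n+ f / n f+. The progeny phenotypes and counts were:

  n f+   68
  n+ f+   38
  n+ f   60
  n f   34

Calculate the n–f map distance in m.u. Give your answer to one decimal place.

The recombinant classes are n+ f+ and n f: 38 + 34 = 72.
Recombination frequency = 72/200 = 0.3600 ≈ 36.0%, i.e. 36.0 m.u.

36.0 m.u.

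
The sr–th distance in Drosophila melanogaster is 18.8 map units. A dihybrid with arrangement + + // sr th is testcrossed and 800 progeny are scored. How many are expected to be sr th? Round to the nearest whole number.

325

A map distance of 18.8 map units corresponds to a recombination frequency of 0.188.
The F1 is + + / sr th, so sr th is a parental gamete class with expected frequency (1 − r)/2 = 0.812/2 = 0.4060.
Expected number = 0.4060 × 800 = 324.80 ≈ 325.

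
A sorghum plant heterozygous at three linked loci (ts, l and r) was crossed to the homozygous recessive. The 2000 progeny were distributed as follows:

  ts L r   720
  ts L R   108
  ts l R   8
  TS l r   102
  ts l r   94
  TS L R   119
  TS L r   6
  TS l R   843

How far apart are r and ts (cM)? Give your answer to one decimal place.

11.2 cM

The two most frequent reciprocal classes, ts L r and TS l R, are the parental types, so the F1 was ts L r / TS l R.
The two rarest classes, TS L r and ts l R, are the double crossovers. Comparing them with the parentals, only the ts allele has switched, so ts is the middle locus and the order is l – ts – r.
Crossovers in the ts–r interval produce the single-crossover classes ts L R and TS l r (108 + 102 = 210) plus the double crossovers (14).
RF(ts–r) = (210 + 14) / 2000 = 224/2000 = 0.1120 → 11.2 cM.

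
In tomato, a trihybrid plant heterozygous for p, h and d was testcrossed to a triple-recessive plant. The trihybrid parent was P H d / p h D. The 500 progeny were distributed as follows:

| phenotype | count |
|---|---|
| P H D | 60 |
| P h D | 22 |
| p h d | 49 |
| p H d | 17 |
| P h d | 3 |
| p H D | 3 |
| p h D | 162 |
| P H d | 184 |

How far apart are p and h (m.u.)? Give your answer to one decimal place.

9.0 m.u.

The two rarest classes, P h d and p H D, are the double crossovers. Comparing them with the parentals, only the h allele has switched, so h is the middle locus and the order is d – h – p.
Crossovers in the h–p interval produce the single-crossover classes p H d and P h D (17 + 22 = 39) plus the double crossovers (6).
RF(h–p) = (39 + 6) / 500 = 45/500 = 0.0900 → 9.0 m.u.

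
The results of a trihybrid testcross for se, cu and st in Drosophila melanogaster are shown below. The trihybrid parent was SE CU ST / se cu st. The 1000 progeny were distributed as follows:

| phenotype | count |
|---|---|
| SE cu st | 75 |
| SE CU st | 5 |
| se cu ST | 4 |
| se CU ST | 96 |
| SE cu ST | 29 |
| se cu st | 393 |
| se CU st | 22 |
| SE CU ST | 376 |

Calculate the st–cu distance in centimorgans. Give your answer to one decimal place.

The two rarest classes, SE CU st and se cu ST, are the double crossovers. Comparing them with the parentals, only the st allele has switched, so st is the middle locus and the order is se – st – cu.
Crossovers in the st–cu interval produce the single-crossover classes SE cu ST and se CU st (29 + 22 = 51) plus the double crossovers (9).
RF(st–cu) = (51 + 9) / 1000 = 60/1000 = 0.0600 → 6.0 centimorgans.

6.0 centimorgans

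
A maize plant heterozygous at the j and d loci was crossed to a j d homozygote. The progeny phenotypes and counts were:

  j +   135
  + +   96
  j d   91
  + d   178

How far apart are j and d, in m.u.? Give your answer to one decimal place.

37.4 m.u.

The two most frequent classes, + d (178) and j + (135), are the parental types, so the F1 was + d / j +.
The recombinant classes are + + and j d: 96 + 91 = 187.
Recombination frequency = 187/500 = 0.3740 ≈ 37.4%, i.e. 37.4 m.u.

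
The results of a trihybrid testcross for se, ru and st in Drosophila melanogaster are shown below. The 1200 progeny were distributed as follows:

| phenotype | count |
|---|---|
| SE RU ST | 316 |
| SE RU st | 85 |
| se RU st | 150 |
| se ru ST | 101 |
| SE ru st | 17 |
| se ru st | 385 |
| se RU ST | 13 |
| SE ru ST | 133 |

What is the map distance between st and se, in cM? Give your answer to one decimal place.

18.0 cM

The two most frequent reciprocal classes, SE RU ST and se ru st, are the parental types, so the F1 was SE RU ST / se ru st.
The two rarest classes, se RU ST and SE ru st, are the double crossovers. Comparing them with the parentals, only the se allele has switched, so se is the middle locus and the order is ru – se – st.
Crossovers in the se–st interval produce the single-crossover classes SE RU st and se ru ST (85 + 101 = 186) plus the double crossovers (30).
RF(se–st) = (186 + 30) / 1200 = 216/1200 = 0.1800 → 18.0 cM.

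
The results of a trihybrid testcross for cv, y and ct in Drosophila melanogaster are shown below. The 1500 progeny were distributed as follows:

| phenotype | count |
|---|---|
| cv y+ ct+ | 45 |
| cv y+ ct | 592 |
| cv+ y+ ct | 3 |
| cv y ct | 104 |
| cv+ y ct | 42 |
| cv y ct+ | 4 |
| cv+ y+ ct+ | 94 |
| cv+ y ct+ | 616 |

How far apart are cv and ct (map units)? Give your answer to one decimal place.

The two most frequent reciprocal classes, cv+ y ct+ and cv y+ ct, are the parental types, so the F1 was cv+ y ct+ / cv y+ ct.
The two rarest classes, cv y ct+ and cv+ y+ ct, are the double crossovers. Comparing them with the parentals, only the cv allele has switched, so cv is the middle locus and the order is ct – cv – y.
Crossovers in the ct–cv interval produce the single-crossover classes cv+ y ct and cv y+ ct+ (42 + 45 = 87) plus the double crossovers (7).
RF(ct–cv) = (87 + 7) / 1500 = 94/1500 = 0.0627 → 6.3 map units.

6.3 map units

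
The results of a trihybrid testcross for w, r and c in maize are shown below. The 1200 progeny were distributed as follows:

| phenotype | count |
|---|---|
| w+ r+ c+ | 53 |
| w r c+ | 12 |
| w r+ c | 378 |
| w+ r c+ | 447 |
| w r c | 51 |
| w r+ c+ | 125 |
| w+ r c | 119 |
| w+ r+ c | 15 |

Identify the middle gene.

The two most frequent reciprocal classes, w+ r c+ and w r+ c, are the parental types, so the F1 was w+ r c+ / w r+ c.
The two rarest classes, w r c+ and w+ r+ c, are the double crossovers. Comparing them with the parentals, only the w allele has switched, so w is the middle locus and the order is c – w – r.

w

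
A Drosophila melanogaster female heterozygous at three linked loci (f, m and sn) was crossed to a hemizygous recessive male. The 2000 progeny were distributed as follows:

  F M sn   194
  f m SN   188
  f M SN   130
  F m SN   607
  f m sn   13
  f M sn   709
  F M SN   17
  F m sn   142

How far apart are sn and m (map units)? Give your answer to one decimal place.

15.1 map units

The two most frequent reciprocal classes, F m SN and f M sn, are the parental types, so the F1 was F m SN / f M sn.
The two rarest classes, F M SN and f m sn, are the double crossovers. Comparing them with the parentals, only the m allele has switched, so m is the middle locus and the order is f – m – sn.
Crossovers in the m–sn interval produce the single-crossover classes F m sn and f M SN (142 + 130 = 272) plus the double crossovers (30).
RF(m–sn) = (272 + 30) / 2000 = 302/2000 = 0.1510 → 15.1 map units.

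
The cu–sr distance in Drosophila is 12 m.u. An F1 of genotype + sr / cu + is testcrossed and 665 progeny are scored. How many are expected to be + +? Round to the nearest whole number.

A map distance of 12 m.u. corresponds to a recombination frequency of 0.120.
The F1 is + sr / cu +, so + + is a recombinant gamete class with expected frequency r/2 = 0.120/2 = 0.0600.
Expected number = 0.0600 × 665 = 39.90 ≈ 40.

40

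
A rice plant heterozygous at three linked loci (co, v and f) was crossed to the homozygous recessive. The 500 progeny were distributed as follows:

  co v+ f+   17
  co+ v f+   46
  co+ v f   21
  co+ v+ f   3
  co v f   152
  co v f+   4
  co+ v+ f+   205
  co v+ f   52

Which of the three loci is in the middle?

f

The two most frequent reciprocal classes, co+ v+ f+ and co v f, are the parental types, so the F1 was co+ v+ f+ / co v f.
The two rarest classes, co+ v+ f and co v f+, are the double crossovers. Comparing them with the parentals, only the f allele has switched, so f is the middle locus and the order is v – f – co.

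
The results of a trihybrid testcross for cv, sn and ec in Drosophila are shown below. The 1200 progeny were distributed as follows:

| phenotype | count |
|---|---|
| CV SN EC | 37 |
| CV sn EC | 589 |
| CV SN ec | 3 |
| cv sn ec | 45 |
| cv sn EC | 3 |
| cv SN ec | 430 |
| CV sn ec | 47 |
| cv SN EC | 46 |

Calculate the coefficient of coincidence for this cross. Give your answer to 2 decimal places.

0.83

The two most frequent reciprocal classes, CV sn EC and cv SN ec, are the parental types, so the F1 was CV sn EC / cv SN ec.
The two rarest classes, cv sn EC and CV SN ec, are the double crossovers. Comparing them with the parentals, only the cv allele has switched, so cv is the middle locus and the order is ec – cv – sn.
ec–cv: (93 + 6)/1200 = 0.0825; cv–sn: (82 + 6)/1200 = 0.0733.
Expected DCO frequency = 0.0825 × 0.0733 ≈ 0.00605; observed = 6/1200 ≈ 0.00500.
Coefficient of coincidence = 0.00500/0.00605 ≈ 0.83.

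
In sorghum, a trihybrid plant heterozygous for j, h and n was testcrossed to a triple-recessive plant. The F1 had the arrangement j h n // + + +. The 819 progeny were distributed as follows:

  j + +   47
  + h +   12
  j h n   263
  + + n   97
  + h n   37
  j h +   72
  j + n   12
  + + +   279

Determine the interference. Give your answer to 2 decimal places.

The two rarest classes, j + n and + h +, are the double crossovers. Comparing them with the parentals, only the h allele has switched, so h is the middle locus and the order is j – h – n.
j–h: (84 + 24)/819 = 0.1319; h–n: (169 + 24)/819 = 0.2357.
Expected DCO frequency = 0.1319 × 0.2357 ≈ 0.03109; observed = 24/819 ≈ 0.02930.
Coefficient of coincidence = 0.02930/0.03109 ≈ 0.94; interference = 1 − 0.94 = 0.06.

0.06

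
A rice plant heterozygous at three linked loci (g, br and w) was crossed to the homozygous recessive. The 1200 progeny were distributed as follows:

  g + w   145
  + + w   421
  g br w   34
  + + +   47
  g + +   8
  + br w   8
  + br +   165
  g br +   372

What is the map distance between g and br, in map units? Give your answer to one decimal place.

27.2 map units

The two most frequent reciprocal classes, g br + and + + w, are the parental types, so the F1 was g br + / + + w.
The two rarest classes, g + + and + br w, are the double crossovers. Comparing them with the parentals, only the br allele has switched, so br is the middle locus and the order is w – br – g.
Crossovers in the br–g interval produce the single-crossover classes + br + and g + w (165 + 145 = 310) plus the double crossovers (16).
RF(br–g) = (310 + 16) / 1200 = 326/1200 = 0.2717 → 27.2 map units.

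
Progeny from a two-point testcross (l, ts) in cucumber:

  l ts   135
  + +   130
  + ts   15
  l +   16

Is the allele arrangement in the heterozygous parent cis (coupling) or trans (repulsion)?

cis

The two most frequent classes are + + (130) and l ts (135); these are the parental (non-recombinant) types.
So the F1 carried + + on one chromosome and l ts on the other — the recessive alleles are on the same chromosome (cis / coupling).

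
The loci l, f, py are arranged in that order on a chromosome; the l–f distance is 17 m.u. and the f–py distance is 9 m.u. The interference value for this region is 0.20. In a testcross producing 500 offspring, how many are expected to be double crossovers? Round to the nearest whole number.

6

Map distances give recombination frequencies of 0.170 and 0.090 for the two intervals.
With interference 0.20 (so coincidence = 0.80), expected double-crossover frequency = 0.170 × 0.090 × 0.80 = 0.01224.
Expected number = 0.01224 × 500 = 6.12 ≈ 6.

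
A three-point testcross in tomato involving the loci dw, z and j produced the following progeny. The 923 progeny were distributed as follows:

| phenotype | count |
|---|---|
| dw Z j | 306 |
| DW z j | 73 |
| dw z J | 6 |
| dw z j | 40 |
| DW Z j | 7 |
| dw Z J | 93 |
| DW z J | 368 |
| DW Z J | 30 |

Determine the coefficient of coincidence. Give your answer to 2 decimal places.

The two most frequent reciprocal classes, dw Z j and DW z J, are the parental types, so the F1 was dw Z j / DW z J.
The two rarest classes, DW Z j and dw z J, are the double crossovers. Comparing them with the parentals, only the dw allele has switched, so dw is the middle locus and the order is j – dw – z.
j–dw: (166 + 13)/923 = 0.1939; dw–z: (70 + 13)/923 = 0.0899.
Expected DCO frequency = 0.1939 × 0.0899 ≈ 0.01743; observed = 13/923 ≈ 0.01408.
Coefficient of coincidence = 0.01408/0.01743 ≈ 0.81.

0.81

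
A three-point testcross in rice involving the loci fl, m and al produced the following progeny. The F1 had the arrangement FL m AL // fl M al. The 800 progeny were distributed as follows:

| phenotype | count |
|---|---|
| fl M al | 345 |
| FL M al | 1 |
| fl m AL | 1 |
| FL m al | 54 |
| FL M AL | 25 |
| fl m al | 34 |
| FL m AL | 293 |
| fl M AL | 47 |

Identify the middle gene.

fl

The two rarest classes, fl m AL and FL M al, are the double crossovers. Comparing them with the parentals, only the fl allele has switched, so fl is the middle locus and the order is m – fl – al.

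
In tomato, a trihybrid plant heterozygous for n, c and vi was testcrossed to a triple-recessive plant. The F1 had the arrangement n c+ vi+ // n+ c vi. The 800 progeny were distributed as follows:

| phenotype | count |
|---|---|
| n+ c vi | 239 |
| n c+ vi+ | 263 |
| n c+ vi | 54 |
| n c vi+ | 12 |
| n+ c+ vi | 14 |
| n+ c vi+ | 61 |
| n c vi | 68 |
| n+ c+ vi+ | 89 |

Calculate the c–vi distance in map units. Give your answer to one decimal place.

The two rarest classes, n c vi+ and n+ c+ vi, are the double crossovers. Comparing them with the parentals, only the c allele has switched, so c is the middle locus and the order is vi – c – n.
Crossovers in the vi–c interval produce the single-crossover classes n c+ vi and n+ c vi+ (54 + 61 = 115) plus the double crossovers (26).
RF(vi–c) = (115 + 26) / 800 = 141/800 = 0.1762 → 17.6 map units.

17.6 map units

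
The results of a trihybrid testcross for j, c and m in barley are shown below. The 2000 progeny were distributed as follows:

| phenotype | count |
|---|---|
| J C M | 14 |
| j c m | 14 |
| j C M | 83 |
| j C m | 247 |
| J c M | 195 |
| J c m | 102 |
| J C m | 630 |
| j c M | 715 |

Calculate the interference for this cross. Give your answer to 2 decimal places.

0.44

The two most frequent reciprocal classes, J C m and j c M, are the parental types, so the F1 was J C m / j c M.
The two rarest classes, J C M and j c m, are the double crossovers. Comparing them with the parentals, only the m allele has switched, so m is the middle locus and the order is j – m – c.
j–m: (442 + 28)/2000 = 0.2350; m–c: (185 + 28)/2000 = 0.1065.
Expected DCO frequency = 0.2350 × 0.1065 ≈ 0.02503; observed = 28/2000 ≈ 0.01400.
Coefficient of coincidence = 0.01400/0.02503 ≈ 0.56; interference = 1 − 0.56 = 0.44.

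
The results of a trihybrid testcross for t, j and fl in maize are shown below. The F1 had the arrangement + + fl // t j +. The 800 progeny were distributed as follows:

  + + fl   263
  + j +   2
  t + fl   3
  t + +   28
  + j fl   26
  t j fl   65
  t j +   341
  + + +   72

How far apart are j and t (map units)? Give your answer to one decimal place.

7.4 map units

The two rarest classes, t + fl and + j +, are the double crossovers. Comparing them with the parentals, only the t allele has switched, so t is the middle locus and the order is fl – t – j.
Crossovers in the t–j interval produce the single-crossover classes + j fl and t + + (26 + 28 = 54) plus the double crossovers (5).
RF(t–j) = (54 + 5) / 800 = 59/800 = 0.0737 → 7.4 map units.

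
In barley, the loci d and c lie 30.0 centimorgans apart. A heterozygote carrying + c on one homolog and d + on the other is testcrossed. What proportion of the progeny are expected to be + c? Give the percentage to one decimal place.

A map distance of 30.0 centimorgans corresponds to a recombination frequency of 0.300.
The F1 is + c / d +, so + c is a parental gamete class with expected frequency (1 − r)/2 = 0.700/2 = 0.3500.
That is 0.3500 = 35.0% of the progeny.

35.0%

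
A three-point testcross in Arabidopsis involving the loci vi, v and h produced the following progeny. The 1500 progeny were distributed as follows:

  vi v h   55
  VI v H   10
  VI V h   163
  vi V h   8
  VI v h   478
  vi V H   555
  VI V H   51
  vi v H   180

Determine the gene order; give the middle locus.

h

The two most frequent reciprocal classes, VI v h and vi V H, are the parental types, so the F1 was VI v h / vi V H.
The two rarest classes, VI v H and vi V h, are the double crossovers. Comparing them with the parentals, only the h allele has switched, so h is the middle locus and the order is vi – h – v.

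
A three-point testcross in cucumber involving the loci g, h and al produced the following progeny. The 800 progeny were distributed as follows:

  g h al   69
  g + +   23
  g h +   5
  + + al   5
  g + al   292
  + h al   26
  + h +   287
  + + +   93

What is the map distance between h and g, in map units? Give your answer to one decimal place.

The two most frequent reciprocal classes, g + al and + h +, are the parental types, so the F1 was g + al / + h +.
The two rarest classes, + + al and g h +, are the double crossovers. Comparing them with the parentals, only the g allele has switched, so g is the middle locus and the order is h – g – al.
Crossovers in the h–g interval produce the single-crossover classes g h al and + + + (69 + 93 = 162) plus the double crossovers (10).
RF(h–g) = (162 + 10) / 800 = 172/800 = 0.2150 → 21.5 map units.

21.5 map units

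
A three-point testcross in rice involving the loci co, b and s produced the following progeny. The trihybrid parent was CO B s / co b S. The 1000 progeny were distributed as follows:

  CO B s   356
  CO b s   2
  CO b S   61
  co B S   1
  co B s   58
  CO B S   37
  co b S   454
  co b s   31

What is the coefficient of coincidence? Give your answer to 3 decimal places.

The two rarest classes, CO b s and co B S, are the double crossovers. Comparing them with the parentals, only the b allele has switched, so b is the middle locus and the order is s – b – co.
s–b: (68 + 3)/1000 = 0.0710; b–co: (119 + 3)/1000 = 0.1220.
Expected DCO frequency = 0.0710 × 0.1220 ≈ 0.00866; observed = 3/1000 ≈ 0.00300.
Coefficient of coincidence = 0.00300/0.00866 ≈ 0.346.

0.346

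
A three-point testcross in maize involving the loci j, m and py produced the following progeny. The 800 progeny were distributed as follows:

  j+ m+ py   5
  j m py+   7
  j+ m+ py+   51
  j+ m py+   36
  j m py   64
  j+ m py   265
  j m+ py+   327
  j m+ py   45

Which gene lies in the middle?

The two most frequent reciprocal classes, j+ m py and j m+ py+, are the parental types, so the F1 was j+ m py / j m+ py+.
The two rarest classes, j+ m+ py and j m py+, are the double crossovers. Comparing them with the parentals, only the m allele has switched, so m is the middle locus and the order is py – m – j.

m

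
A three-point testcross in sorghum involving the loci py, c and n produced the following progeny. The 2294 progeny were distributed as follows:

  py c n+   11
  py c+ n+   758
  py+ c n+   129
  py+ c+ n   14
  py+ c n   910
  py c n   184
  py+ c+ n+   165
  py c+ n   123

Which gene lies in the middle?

The two most frequent reciprocal classes, py c+ n+ and py+ c n, are the parental types, so the F1 was py c+ n+ / py+ c n.
The two rarest classes, py c n+ and py+ c+ n, are the double crossovers. Comparing them with the parentals, only the c allele has switched, so c is the middle locus and the order is py – c – n.

c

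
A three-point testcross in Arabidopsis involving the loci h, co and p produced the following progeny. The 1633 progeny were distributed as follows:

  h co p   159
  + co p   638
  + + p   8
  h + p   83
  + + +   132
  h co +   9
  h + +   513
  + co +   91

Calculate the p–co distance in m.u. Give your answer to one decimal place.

11.7 m.u.

The two most frequent reciprocal classes, h + + and + co p, are the parental types, so the F1 was h + + / + co p.
The two rarest classes, h co + and + + p, are the double crossovers. Comparing them with the parentals, only the co allele has switched, so co is the middle locus and the order is p – co – h.
Crossovers in the p–co interval produce the single-crossover classes h + p and + co + (83 + 91 = 174) plus the double crossovers (17).
RF(p–co) = (174 + 17) / 1633 = 191/1633 = 0.1170 → 11.7 m.u.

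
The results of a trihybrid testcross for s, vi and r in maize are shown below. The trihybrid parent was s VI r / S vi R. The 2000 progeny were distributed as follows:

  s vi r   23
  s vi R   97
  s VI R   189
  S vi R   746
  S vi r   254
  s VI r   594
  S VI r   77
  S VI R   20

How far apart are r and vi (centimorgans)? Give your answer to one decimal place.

24.3 centimorgans

The two rarest classes, s vi r and S VI R, are the double crossovers. Comparing them with the parentals, only the vi allele has switched, so vi is the middle locus and the order is s – vi – r.
Crossovers in the vi–r interval produce the single-crossover classes s VI R and S vi r (189 + 254 = 443) plus the double crossovers (43).
RF(vi–r) = (443 + 43) / 2000 = 486/2000 = 0.2430 → 24.3 centimorgans.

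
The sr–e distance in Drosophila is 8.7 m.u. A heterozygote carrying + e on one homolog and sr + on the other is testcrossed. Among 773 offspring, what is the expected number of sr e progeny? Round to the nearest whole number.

A map distance of 8.7 m.u. corresponds to a recombination frequency of 0.087.
The F1 is + e / sr +, so sr e is a recombinant gamete class with expected frequency r/2 = 0.087/2 = 0.0435.
Expected number = 0.0435 × 773 = 33.63 ≈ 34.

34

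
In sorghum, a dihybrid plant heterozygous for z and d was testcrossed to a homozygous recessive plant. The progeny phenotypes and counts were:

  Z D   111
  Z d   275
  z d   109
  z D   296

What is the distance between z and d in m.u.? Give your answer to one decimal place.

27.8 m.u.

The two most frequent classes, Z d (275) and z D (296), are the parental types, so the F1 was Z d / z D.
The recombinant classes are Z D and z d: 111 + 109 = 220.
Recombination frequency = 220/791 = 0.2781 ≈ 27.8%, i.e. 27.8 m.u.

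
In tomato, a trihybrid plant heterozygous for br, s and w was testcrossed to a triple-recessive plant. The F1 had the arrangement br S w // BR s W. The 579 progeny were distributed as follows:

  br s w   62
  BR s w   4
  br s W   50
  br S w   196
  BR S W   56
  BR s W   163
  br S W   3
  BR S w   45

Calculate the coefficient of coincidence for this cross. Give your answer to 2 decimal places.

The two rarest classes, br S W and BR s w, are the double crossovers. Comparing them with the parentals, only the w allele has switched, so w is the middle locus and the order is br – w – s.
br–w: (95 + 7)/579 = 0.1762; w–s: (118 + 7)/579 = 0.2159.
Expected DCO frequency = 0.1762 × 0.2159 ≈ 0.03804; observed = 7/579 ≈ 0.01209.
Coefficient of coincidence = 0.01209/0.03804 ≈ 0.32.

0.32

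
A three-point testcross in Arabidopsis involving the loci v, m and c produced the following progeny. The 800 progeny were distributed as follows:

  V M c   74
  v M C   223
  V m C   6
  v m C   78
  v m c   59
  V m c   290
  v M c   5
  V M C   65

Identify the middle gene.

The two most frequent reciprocal classes, V m c and v M C, are the parental types, so the F1 was V m c / v M C.
The two rarest classes, V m C and v M c, are the double crossovers. Comparing them with the parentals, only the c allele has switched, so c is the middle locus and the order is v – c – m.

c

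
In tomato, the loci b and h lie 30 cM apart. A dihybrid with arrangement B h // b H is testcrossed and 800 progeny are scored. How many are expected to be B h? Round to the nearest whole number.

A map distance of 30 cM corresponds to a recombination frequency of 0.300.
The F1 is B h / b H, so B h is a parental gamete class with expected frequency (1 − r)/2 = 0.700/2 = 0.3500.
Expected number = 0.3500 × 800 = 280.00 ≈ 280.

280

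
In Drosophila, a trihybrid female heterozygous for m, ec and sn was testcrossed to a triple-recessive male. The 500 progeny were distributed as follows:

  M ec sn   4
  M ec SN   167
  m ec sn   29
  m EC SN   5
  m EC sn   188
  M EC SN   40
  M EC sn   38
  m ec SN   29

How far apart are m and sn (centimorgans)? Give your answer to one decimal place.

The two most frequent reciprocal classes, m EC sn and M ec SN, are the parental types, so the F1 was m EC sn / M ec SN.
The two rarest classes, m EC SN and M ec sn, are the double crossovers. Comparing them with the parentals, only the sn allele has switched, so sn is the middle locus and the order is ec – sn – m.
Crossovers in the sn–m interval produce the single-crossover classes M EC sn and m ec SN (38 + 29 = 67) plus the double crossovers (9).
RF(sn–m) = (67 + 9) / 500 = 76/500 = 0.1520 → 15.2 centimorgans.

15.2 centimorgans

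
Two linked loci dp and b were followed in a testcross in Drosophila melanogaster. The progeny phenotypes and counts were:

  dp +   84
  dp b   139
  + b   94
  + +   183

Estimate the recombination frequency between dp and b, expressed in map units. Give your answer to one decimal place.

35.6 map units

The two most frequent classes, + + (183) and dp b (139), are the parental types, so the F1 was + + / dp b.
The recombinant classes are + b and dp +: 94 + 84 = 178.
Recombination frequency = 178/500 = 0.3560 ≈ 35.6%, i.e. 35.6 map units.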